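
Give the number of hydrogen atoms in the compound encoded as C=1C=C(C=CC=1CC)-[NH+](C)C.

16

Hydrogens are implicit in SMILES; fill each atom to its normal valence:
  4 × C (aromatic): 1 H each → 4
  3 × C: 3 H each → 9
  2 × C (aromatic): no H
  1 × C: 2 H
  1 × N (charge +1): 1 H
  Total hydrogens = 16.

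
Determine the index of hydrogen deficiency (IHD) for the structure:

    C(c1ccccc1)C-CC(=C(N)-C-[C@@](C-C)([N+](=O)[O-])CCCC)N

6

Molecular formula from the SMILES: C19H31N3O2.
DoU = (2C + 2 + N − H − X)/2 = (2·19 + 2 + 3 − 31 − 0)/2 = 12/2 = 6.
(Structurally: 1 ring(s) + 5 π bond(s) = 6.)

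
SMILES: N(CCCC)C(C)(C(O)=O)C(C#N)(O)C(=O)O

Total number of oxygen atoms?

The symbol for oxygen appears 5 times in the SMILES.

5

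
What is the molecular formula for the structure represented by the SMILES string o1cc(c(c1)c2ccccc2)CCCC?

Heavy atoms from the SMILES: 14 C, 1 O.
Implicit hydrogens by atom environment:
  7 × C (aromatic): 1 H each → 7
  3 × C: 2 H each → 6
  3 × C (aromatic): no H
  1 × C: 3 H
  1 × O (aromatic): no H
  Total hydrogens = 16.
Molecular formula: C14H16O

C14H16O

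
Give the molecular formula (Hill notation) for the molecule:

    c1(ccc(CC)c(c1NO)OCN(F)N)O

C9H14FN3O3

Heavy atoms from the SMILES: 9 C, 1 F, 3 N, 3 O.
Implicit hydrogens by atom environment:
  4 × C (aromatic): no H
  2 × C: 2 H each → 4
  2 × C (aromatic): 1 H each → 2
  2 × O: 1 H each → 2
  1 × C: 3 H
  1 × F: no H
  1 × N: 2 H
  1 × N: 1 H
  1 × N: no H
  1 × O: no H
  Total hydrogens = 14.
Molecular formula: C9H14FN3O3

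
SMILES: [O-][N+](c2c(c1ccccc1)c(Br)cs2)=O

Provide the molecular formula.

Heavy atoms from the SMILES: 1 Br, 10 C, 1 N, 2 O, 1 S.
Implicit hydrogens by atom environment:
  6 × C (aromatic): 1 H each → 6
  4 × C (aromatic): no H
  1 × Br: no H
  1 × N (charge +1): no H
  1 × O: no H
  1 × O (charge -1): no H
  1 × S (aromatic): no H
  Total hydrogens = 6.
Molecular formula: C10H6BrNO2S

C10H6BrNO2S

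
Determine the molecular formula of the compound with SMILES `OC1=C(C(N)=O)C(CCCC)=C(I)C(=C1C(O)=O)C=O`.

Heavy atoms from the SMILES: 13 C, 1 I, 1 N, 5 O.
Implicit hydrogens by atom environment:
  6 × C (aromatic): no H
  3 × C: 2 H each → 6
  3 × O: no H
  2 × C: no H
  2 × O: 1 H each → 2
  1 × C: 3 H
  1 × C: 1 H
  1 × I: no H
  1 × N: 2 H
  Total hydrogens = 14.
Molecular formula: C13H14INO5

C13H14INO5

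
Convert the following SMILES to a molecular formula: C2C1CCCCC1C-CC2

C10H18

Heavy atoms from the SMILES: 10 C.
Implicit hydrogens by atom environment:
  8 × C: 2 H each → 16
  2 × C: 1 H each → 2
  Total hydrogens = 18.
Molecular formula: C10H18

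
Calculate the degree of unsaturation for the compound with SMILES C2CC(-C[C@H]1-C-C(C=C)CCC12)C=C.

4

Molecular formula from the SMILES: C14H22.
DoU = (2C + 2 + N − H − X)/2 = (2·14 + 2 + 0 − 22 − 0)/2 = 8/2 = 4.
(Structurally: 2 ring(s) + 2 π bond(s) = 4.)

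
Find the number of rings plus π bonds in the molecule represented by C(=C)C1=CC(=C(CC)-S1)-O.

4

Molecular formula from the SMILES: C8H10OS.
DoU = (2C + 2 + N − H − X)/2 = (2·8 + 2 + 0 − 10 − 0)/2 = 8/2 = 4.
(Structurally: 1 ring(s) + 3 π bond(s) = 4.)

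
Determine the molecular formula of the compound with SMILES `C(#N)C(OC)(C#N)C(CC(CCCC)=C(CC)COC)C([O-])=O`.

Heavy atoms from the SMILES: 17 C, 2 N, 4 O.
Implicit hydrogens by atom environment:
  6 × C: 2 H each → 12
  6 × C: no H
  4 × C: 3 H each → 12
  3 × O: no H
  2 × N: no H
  1 × C: 1 H
  1 × O (charge -1): no H
  Total hydrogens = 25.
Net charge -1.
Molecular formula: C17H25N2O4-

C17H25N2O4-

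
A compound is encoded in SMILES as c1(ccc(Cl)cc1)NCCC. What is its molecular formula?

Heavy atoms from the SMILES: 9 C, 1 Cl, 1 N.
Implicit hydrogens by atom environment:
  4 × C (aromatic): 1 H each → 4
  2 × C: 2 H each → 4
  2 × C (aromatic): no H
  1 × C: 3 H
  1 × Cl: no H
  1 × N: 1 H
  Total hydrogens = 12.
Molecular formula: C9H12ClN

C9H12ClN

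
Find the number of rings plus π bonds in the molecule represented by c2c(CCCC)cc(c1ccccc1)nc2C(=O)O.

Molecular formula from the SMILES: C16H17NO2.
DoU = (2C + 2 + N − H − X)/2 = (2·16 + 2 + 1 − 17 − 0)/2 = 18/2 = 9.
(Structurally: 2 ring(s) + 7 π bond(s) = 9.)

9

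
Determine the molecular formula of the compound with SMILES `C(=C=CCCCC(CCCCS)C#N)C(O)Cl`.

Heavy atoms from the SMILES: 13 C, 1 Cl, 1 N, 1 O, 1 S.
Implicit hydrogens by atom environment:
  7 × C: 2 H each → 14
  4 × C: 1 H each → 4
  2 × C: no H
  1 × Cl: no H
  1 × N: no H
  1 × O: 1 H
  1 × S: 1 H
  Total hydrogens = 20.
Molecular formula: C13H20ClNOS

C13H20ClNOS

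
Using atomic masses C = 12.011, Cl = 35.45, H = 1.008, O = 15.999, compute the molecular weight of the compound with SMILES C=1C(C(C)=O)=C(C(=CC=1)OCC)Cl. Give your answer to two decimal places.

198.65

Molecular formula: C10H11ClO2.
M = 10×12.011 + 1×35.45 + 11×1.008 + 2×15.999 = 198.65 g/mol.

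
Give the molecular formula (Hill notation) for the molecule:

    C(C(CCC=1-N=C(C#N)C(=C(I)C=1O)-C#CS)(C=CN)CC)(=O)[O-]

Heavy atoms from the SMILES: 16 C, 1 I, 3 N, 3 O, 1 S.
Implicit hydrogens by atom environment:
  5 × C (aromatic): no H
  5 × C: no H
  3 × C: 2 H each → 6
  2 × C: 1 H each → 2
  1 × C: 3 H
  1 × I: no H
  1 × N: 2 H
  1 × N (aromatic): no H
  1 × N: no H
  1 × O: 1 H
  1 × O: no H
  1 × O (charge -1): no H
  1 × S: 1 H
  Total hydrogens = 15.
Net charge -1.
Molecular formula: C16H15IN3O3S-

C16H15IN3O3S-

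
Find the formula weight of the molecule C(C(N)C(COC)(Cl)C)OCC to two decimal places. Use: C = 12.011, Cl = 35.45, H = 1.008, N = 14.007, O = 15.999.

195.69

Molecular formula: C8H18ClNO2.
M = 8×12.011 + 1×35.45 + 18×1.008 + 1×14.007 + 2×15.999 = 195.69 g/mol.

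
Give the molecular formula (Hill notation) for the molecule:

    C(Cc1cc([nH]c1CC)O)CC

Heavy atoms from the SMILES: 10 C, 1 N, 1 O.
Implicit hydrogens by atom environment:
  4 × C: 2 H each → 8
  3 × C (aromatic): no H
  2 × C: 3 H each → 6
  1 × C (aromatic): 1 H
  1 × N (aromatic): 1 H
  1 × O: 1 H
  Total hydrogens = 17.
Molecular formula: C10H17NO

C10H17NO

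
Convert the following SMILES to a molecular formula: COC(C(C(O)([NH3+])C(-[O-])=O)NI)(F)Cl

Heavy atoms from the SMILES: 5 C, 1 Cl, 1 F, 1 I, 2 N, 4 O.
Implicit hydrogens by atom environment:
  3 × C: no H
  2 × O: no H
  1 × C: 3 H
  1 × C: 1 H
  1 × Cl: no H
  1 × F: no H
  1 × I: no H
  1 × N (charge +1): 3 H
  1 × N: 1 H
  1 × O: 1 H
  1 × O (charge -1): no H
  Total hydrogens = 9.
Molecular formula: C5H9ClFIN2O4

C5H9ClFIN2O4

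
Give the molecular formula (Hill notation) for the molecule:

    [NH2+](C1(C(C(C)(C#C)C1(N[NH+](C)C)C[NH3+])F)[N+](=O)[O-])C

[C11H23FN5O2]3+

Heavy atoms from the SMILES: 11 C, 1 F, 5 N, 2 O.
Implicit hydrogens by atom environment:
  4 × C: 3 H each → 12
  4 × C: no H
  2 × C: 1 H each → 2
  1 × C: 2 H
  1 × F: no H
  1 × N (charge +1): 3 H
  1 × N (charge +1): 2 H
  1 × N: 1 H
  1 × N (charge +1): 1 H
  1 × N (charge +1): no H
  1 × O: no H
  1 × O (charge -1): no H
  Total hydrogens = 23.
Net charge +3.
Molecular formula: [C11H23FN5O2]3+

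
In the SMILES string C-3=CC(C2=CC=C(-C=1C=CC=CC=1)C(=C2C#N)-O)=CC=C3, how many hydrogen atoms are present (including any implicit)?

Hydrogens are implicit in SMILES; fill each atom to its normal valence:
  12 × C (aromatic): 1 H each → 12
  6 × C (aromatic): no H
  1 × C: no H
  1 × N: no H
  1 × O: 1 H
  Total hydrogens = 13.

13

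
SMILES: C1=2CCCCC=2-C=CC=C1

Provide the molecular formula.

Heavy atoms from the SMILES: 10 C.
Implicit hydrogens by atom environment:
  4 × C: 2 H each → 8
  4 × C (aromatic): 1 H each → 4
  2 × C (aromatic): no H
  Total hydrogens = 12.
Molecular formula: C10H12

C10H12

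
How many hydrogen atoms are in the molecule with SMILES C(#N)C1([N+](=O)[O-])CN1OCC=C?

Hydrogens are implicit in SMILES; fill each atom to its normal valence:
  3 × C: 2 H each → 6
  2 × C: no H
  2 × N: no H
  2 × O: no H
  1 × C: 1 H
  1 × N (charge +1): no H
  1 × O (charge -1): no H
  Total hydrogens = 7.

7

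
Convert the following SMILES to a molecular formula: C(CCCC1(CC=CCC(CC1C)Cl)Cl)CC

Heavy atoms from the SMILES: 15 C, 2 Cl.
Implicit hydrogens by atom environment:
  8 × C: 2 H each → 16
  4 × C: 1 H each → 4
  2 × C: 3 H each → 6
  2 × Cl: no H
  1 × C: no H
  Total hydrogens = 26.
Molecular formula: C15H26Cl2

C15H26Cl2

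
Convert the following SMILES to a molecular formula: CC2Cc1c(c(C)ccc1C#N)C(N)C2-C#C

Heavy atoms from the SMILES: 15 C, 2 N.
Implicit hydrogens by atom environment:
  4 × C: 1 H each → 4
  4 × C (aromatic): no H
  2 × C: 3 H each → 6
  2 × C (aromatic): 1 H each → 2
  2 × C: no H
  1 × C: 2 H
  1 × N: 2 H
  1 × N: no H
  Total hydrogens = 16.
Molecular formula: C15H16N2

C15H16N2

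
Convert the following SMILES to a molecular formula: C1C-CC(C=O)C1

Heavy atoms from the SMILES: 6 C, 1 O.
Implicit hydrogens by atom environment:
  4 × C: 2 H each → 8
  2 × C: 1 H each → 2
  1 × O: no H
  Total hydrogens = 10.
Molecular formula: C6H10O

C6H10O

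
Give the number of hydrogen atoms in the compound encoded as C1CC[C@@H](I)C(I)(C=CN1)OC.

13

Hydrogens are implicit in SMILES; fill each atom to its normal valence:
  3 × C: 2 H each → 6
  3 × C: 1 H each → 3
  2 × I: no H
  1 × C: 3 H
  1 × C: no H
  1 × N: 1 H
  1 × O: no H
  Total hydrogens = 13.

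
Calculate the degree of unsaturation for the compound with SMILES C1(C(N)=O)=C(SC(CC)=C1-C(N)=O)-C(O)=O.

Molecular formula from the SMILES: C9H10N2O4S.
DoU = (2C + 2 + N − H − X)/2 = (2·9 + 2 + 2 − 10 − 0)/2 = 12/2 = 6.
(Structurally: 1 ring(s) + 5 π bond(s) = 6.)

6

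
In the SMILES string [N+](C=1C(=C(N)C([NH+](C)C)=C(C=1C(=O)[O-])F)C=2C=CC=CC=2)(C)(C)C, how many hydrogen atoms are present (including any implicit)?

Hydrogens are implicit in SMILES; fill each atom to its normal valence:
  7 × C (aromatic): no H
  5 × C: 3 H each → 15
  5 × C (aromatic): 1 H each → 5
  1 × C: no H
  1 × F: no H
  1 × N: 2 H
  1 × N (charge +1): 1 H
  1 × N (charge +1): no H
  1 × O: no H
  1 × O (charge -1): no H
  Total hydrogens = 23.

23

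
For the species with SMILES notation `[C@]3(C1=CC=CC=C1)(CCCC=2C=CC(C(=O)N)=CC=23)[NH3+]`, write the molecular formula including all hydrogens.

Heavy atoms from the SMILES: 17 C, 2 N, 1 O.
Implicit hydrogens by atom environment:
  8 × C (aromatic): 1 H each → 8
  4 × C (aromatic): no H
  3 × C: 2 H each → 6
  2 × C: no H
  1 × N (charge +1): 3 H
  1 × N: 2 H
  1 × O: no H
  Total hydrogens = 19.
Net charge +1.
Molecular formula: C17H19N2O+

C17H19N2O+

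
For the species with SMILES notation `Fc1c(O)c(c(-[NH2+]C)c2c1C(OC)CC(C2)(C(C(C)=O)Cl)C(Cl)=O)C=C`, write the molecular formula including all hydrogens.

Heavy atoms from the SMILES: 18 C, 2 Cl, 1 F, 1 N, 4 O.
Implicit hydrogens by atom environment:
  6 × C (aromatic): no H
  3 × C: 3 H each → 9
  3 × C: 2 H each → 6
  3 × C: 1 H each → 3
  3 × C: no H
  3 × O: no H
  2 × Cl: no H
  1 × F: no H
  1 × N (charge +1): 2 H
  1 × O: 1 H
  Total hydrogens = 21.
Net charge +1.
Molecular formula: C18H21Cl2FNO4+

C18H21Cl2FNO4+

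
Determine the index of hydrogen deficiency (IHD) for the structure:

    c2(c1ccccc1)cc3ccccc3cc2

11

Molecular formula from the SMILES: C16H12.
DoU = (2C + 2 + N − H − X)/2 = (2·16 + 2 + 0 − 12 − 0)/2 = 22/2 = 11.
(Structurally: 3 ring(s) + 8 π bond(s) = 11.)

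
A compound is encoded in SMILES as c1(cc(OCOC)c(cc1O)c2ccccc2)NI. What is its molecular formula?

C14H14INO3

Heavy atoms from the SMILES: 14 C, 1 I, 1 N, 3 O.
Implicit hydrogens by atom environment:
  7 × C (aromatic): 1 H each → 7
  5 × C (aromatic): no H
  2 × O: no H
  1 × C: 3 H
  1 × C: 2 H
  1 × I: no H
  1 × N: 1 H
  1 × O: 1 H
  Total hydrogens = 14.
Molecular formula: C14H14INO3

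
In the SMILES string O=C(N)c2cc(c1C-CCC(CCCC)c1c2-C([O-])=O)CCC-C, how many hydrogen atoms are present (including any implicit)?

28

Hydrogens are implicit in SMILES; fill each atom to its normal valence:
  9 × C: 2 H each → 18
  5 × C (aromatic): no H
  2 × C: 3 H each → 6
  2 × C: no H
  2 × O: no H
  1 × C (aromatic): 1 H
  1 × C: 1 H
  1 × N: 2 H
  1 × O (charge -1): no H
  Total hydrogens = 28.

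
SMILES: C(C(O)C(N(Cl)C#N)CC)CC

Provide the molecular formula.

Heavy atoms from the SMILES: 8 C, 1 Cl, 2 N, 1 O.
Implicit hydrogens by atom environment:
  3 × C: 2 H each → 6
  2 × C: 3 H each → 6
  2 × C: 1 H each → 2
  2 × N: no H
  1 × C: no H
  1 × Cl: no H
  1 × O: 1 H
  Total hydrogens = 15.
Molecular formula: C8H15ClN2O

C8H15ClN2O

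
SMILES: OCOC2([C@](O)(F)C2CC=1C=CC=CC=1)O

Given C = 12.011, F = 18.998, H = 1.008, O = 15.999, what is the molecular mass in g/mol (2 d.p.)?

Molecular formula: C11H13FO4.
M = 11×12.011 + 1×18.998 + 13×1.008 + 4×15.999 = 228.22 g/mol.

228.22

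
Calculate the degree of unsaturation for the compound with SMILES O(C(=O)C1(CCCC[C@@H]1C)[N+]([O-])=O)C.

3

Molecular formula from the SMILES: C9H15NO4.
DoU = (2C + 2 + N − H − X)/2 = (2·9 + 2 + 1 − 15 − 0)/2 = 6/2 = 3.
(Structurally: 1 ring(s) + 2 π bond(s) = 3.)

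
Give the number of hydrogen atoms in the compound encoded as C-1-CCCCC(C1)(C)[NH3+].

18

Hydrogens are implicit in SMILES; fill each atom to its normal valence:
  6 × C: 2 H each → 12
  1 × C: 3 H
  1 × C: no H
  1 × N (charge +1): 3 H
  Total hydrogens = 18.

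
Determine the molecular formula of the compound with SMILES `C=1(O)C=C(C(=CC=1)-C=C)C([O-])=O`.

C9H7O3-

Heavy atoms from the SMILES: 9 C, 3 O.
Implicit hydrogens by atom environment:
  3 × C (aromatic): 1 H each → 3
  3 × C (aromatic): no H
  1 × C: 2 H
  1 × C: 1 H
  1 × C: no H
  1 × O: 1 H
  1 × O: no H
  1 × O (charge -1): no H
  Total hydrogens = 7.
Net charge -1.
Molecular formula: C9H7O3-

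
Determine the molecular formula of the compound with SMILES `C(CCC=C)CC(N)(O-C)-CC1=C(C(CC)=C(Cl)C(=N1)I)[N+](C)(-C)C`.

C19H32ClIN3O+

Heavy atoms from the SMILES: 19 C, 1 Cl, 1 I, 3 N, 1 O.
Implicit hydrogens by atom environment:
  7 × C: 2 H each → 14
  5 × C: 3 H each → 15
  5 × C (aromatic): no H
  1 × C: 1 H
  1 × C: no H
  1 × Cl: no H
  1 × I: no H
  1 × N: 2 H
  1 × N (aromatic): no H
  1 × N (charge +1): no H
  1 × O: no H
  Total hydrogens = 32.
Net charge +1.
Molecular formula: C19H32ClIN3O+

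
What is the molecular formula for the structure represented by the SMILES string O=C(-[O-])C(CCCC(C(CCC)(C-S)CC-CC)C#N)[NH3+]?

Heavy atoms from the SMILES: 16 C, 2 N, 2 O, 1 S.
Implicit hydrogens by atom environment:
  9 × C: 2 H each → 18
  3 × C: no H
  2 × C: 3 H each → 6
  2 × C: 1 H each → 2
  1 × N (charge +1): 3 H
  1 × N: no H
  1 × O: no H
  1 × O (charge -1): no H
  1 × S: 1 H
  Total hydrogens = 30.
Molecular formula: C16H30N2O2S

C16H30N2O2S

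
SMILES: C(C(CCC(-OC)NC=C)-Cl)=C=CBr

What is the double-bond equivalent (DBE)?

Molecular formula from the SMILES: C10H15BrClNO.
DoU = (2C + 2 + N − H − X)/2 = (2·10 + 2 + 1 − 15 − 2)/2 = 6/2 = 3.
(Structurally: 0 ring(s) + 3 π bond(s) = 3.)

3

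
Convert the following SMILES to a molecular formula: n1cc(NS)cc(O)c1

C5H6N2OS

Heavy atoms from the SMILES: 5 C, 2 N, 1 O, 1 S.
Implicit hydrogens by atom environment:
  3 × C (aromatic): 1 H each → 3
  2 × C (aromatic): no H
  1 × N: 1 H
  1 × N (aromatic): no H
  1 × O: 1 H
  1 × S: 1 H
  Total hydrogens = 6.
Molecular formula: C5H6N2OS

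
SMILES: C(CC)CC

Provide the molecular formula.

Heavy atoms from the SMILES: 5 C.
Implicit hydrogens by atom environment:
  3 × C: 2 H each → 6
  2 × C: 3 H each → 6
  Total hydrogens = 12.
Molecular formula: C5H12

C5H12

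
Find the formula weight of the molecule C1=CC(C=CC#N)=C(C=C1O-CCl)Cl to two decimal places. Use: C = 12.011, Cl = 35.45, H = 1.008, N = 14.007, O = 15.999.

Molecular formula: C10H7Cl2NO.
M = 10×12.011 + 2×35.45 + 7×1.008 + 1×14.007 + 1×15.999 = 228.07 g/mol.

228.07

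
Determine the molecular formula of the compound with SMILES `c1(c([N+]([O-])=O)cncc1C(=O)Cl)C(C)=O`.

C8H5ClN2O4

Heavy atoms from the SMILES: 8 C, 1 Cl, 2 N, 4 O.
Implicit hydrogens by atom environment:
  3 × C (aromatic): no H
  3 × O: no H
  2 × C (aromatic): 1 H each → 2
  2 × C: no H
  1 × C: 3 H
  1 × Cl: no H
  1 × N (aromatic): no H
  1 × N (charge +1): no H
  1 × O (charge -1): no H
  Total hydrogens = 5.
Molecular formula: C8H5ClN2O4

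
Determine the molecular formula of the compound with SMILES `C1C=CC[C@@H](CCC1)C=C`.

Heavy atoms from the SMILES: 10 C.
Implicit hydrogens by atom environment:
  6 × C: 2 H each → 12
  4 × C: 1 H each → 4
  Total hydrogens = 16.
Molecular formula: C10H16

C10H16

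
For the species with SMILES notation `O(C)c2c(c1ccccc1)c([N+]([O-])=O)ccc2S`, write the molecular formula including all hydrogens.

Heavy atoms from the SMILES: 13 C, 1 N, 3 O, 1 S.
Implicit hydrogens by atom environment:
  7 × C (aromatic): 1 H each → 7
  5 × C (aromatic): no H
  2 × O: no H
  1 × C: 3 H
  1 × N (charge +1): no H
  1 × O (charge -1): no H
  1 × S: 1 H
  Total hydrogens = 11.
Molecular formula: C13H11NO3S

C13H11NO3S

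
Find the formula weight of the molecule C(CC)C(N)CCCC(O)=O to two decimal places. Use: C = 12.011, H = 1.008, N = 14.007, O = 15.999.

159.23

Molecular formula: C8H17NO2.
M = 8×12.011 + 17×1.008 + 1×14.007 + 2×15.999 = 159.23 g/mol.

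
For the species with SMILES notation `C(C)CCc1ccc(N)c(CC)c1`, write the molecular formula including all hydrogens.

Heavy atoms from the SMILES: 12 C, 1 N.
Implicit hydrogens by atom environment:
  4 × C: 2 H each → 8
  3 × C (aromatic): 1 H each → 3
  3 × C (aromatic): no H
  2 × C: 3 H each → 6
  1 × N: 2 H
  Total hydrogens = 19.
Molecular formula: C12H19N

C12H19N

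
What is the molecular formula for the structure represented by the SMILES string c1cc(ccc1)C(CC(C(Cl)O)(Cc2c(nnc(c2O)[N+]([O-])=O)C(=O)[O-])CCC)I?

C19H20ClIN3O6-

Heavy atoms from the SMILES: 19 C, 1 Cl, 1 I, 3 N, 6 O.
Implicit hydrogens by atom environment:
  5 × C (aromatic): 1 H each → 5
  5 × C (aromatic): no H
  4 × C: 2 H each → 8
  2 × C: 1 H each → 2
  2 × C: no H
  2 × N (aromatic): no H
  2 × O: 1 H each → 2
  2 × O: no H
  2 × O (charge -1): no H
  1 × C: 3 H
  1 × Cl: no H
  1 × I: no H
  1 × N (charge +1): no H
  Total hydrogens = 20.
Net charge -1.
Molecular formula: C19H20ClIN3O6-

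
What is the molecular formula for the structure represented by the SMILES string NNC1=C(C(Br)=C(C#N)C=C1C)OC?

Heavy atoms from the SMILES: 1 Br, 9 C, 3 N, 1 O.
Implicit hydrogens by atom environment:
  5 × C (aromatic): no H
  2 × C: 3 H each → 6
  1 × Br: no H
  1 × C (aromatic): 1 H
  1 × C: no H
  1 × N: 2 H
  1 × N: 1 H
  1 × N: no H
  1 × O: no H
  Total hydrogens = 10.
Molecular formula: C9H10BrN3O

C9H10BrN3O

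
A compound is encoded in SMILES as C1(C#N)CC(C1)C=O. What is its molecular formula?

C6H7NO

Heavy atoms from the SMILES: 6 C, 1 N, 1 O.
Implicit hydrogens by atom environment:
  3 × C: 1 H each → 3
  2 × C: 2 H each → 4
  1 × C: no H
  1 × N: no H
  1 × O: no H
  Total hydrogens = 7.
Molecular formula: C6H7NO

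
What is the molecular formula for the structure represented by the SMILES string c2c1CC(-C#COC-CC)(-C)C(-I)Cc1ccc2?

C16H19IO

Heavy atoms from the SMILES: 16 C, 1 I, 1 O.
Implicit hydrogens by atom environment:
  4 × C: 2 H each → 8
  4 × C (aromatic): 1 H each → 4
  3 × C: no H
  2 × C: 3 H each → 6
  2 × C (aromatic): no H
  1 × C: 1 H
  1 × I: no H
  1 × O: no H
  Total hydrogens = 19.
Molecular formula: C16H19IO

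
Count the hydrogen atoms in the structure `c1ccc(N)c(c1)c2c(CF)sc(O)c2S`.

Hydrogens are implicit in SMILES; fill each atom to its normal valence:
  6 × C (aromatic): no H
  4 × C (aromatic): 1 H each → 4
  1 × C: 2 H
  1 × F: no H
  1 × N: 2 H
  1 × O: 1 H
  1 × S: 1 H
  1 × S (aromatic): no H
  Total hydrogens = 10.

10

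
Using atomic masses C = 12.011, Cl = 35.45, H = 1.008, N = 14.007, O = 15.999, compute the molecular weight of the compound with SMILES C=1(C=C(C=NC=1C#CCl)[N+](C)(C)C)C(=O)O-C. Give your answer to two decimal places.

Molecular formula: C12H14ClN2O2+.
M = 12×12.011 + 1×35.45 + 14×1.008 + 2×14.007 + 2×15.999 = 253.71 g/mol.

253.71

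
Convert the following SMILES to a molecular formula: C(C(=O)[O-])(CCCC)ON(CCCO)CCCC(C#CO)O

Heavy atoms from the SMILES: 15 C, 1 N, 6 O.
Implicit hydrogens by atom environment:
  9 × C: 2 H each → 18
  3 × C: no H
  3 × O: 1 H each → 3
  2 × C: 1 H each → 2
  2 × O: no H
  1 × C: 3 H
  1 × N: no H
  1 × O (charge -1): no H
  Total hydrogens = 26.
Net charge -1.
Molecular formula: C15H26NO6-

C15H26NO6-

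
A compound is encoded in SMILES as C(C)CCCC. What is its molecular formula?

Heavy atoms from the SMILES: 6 C.
Implicit hydrogens by atom environment:
  4 × C: 2 H each → 8
  2 × C: 3 H each → 6
  Total hydrogens = 14.
Molecular formula: C6H14

C6H14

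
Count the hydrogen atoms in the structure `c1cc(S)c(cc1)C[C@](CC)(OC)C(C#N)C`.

Hydrogens are implicit in SMILES; fill each atom to its normal valence:
  4 × C (aromatic): 1 H each → 4
  3 × C: 3 H each → 9
  2 × C: 2 H each → 4
  2 × C: no H
  2 × C (aromatic): no H
  1 × C: 1 H
  1 × N: no H
  1 × O: no H
  1 × S: 1 H
  Total hydrogens = 19.

19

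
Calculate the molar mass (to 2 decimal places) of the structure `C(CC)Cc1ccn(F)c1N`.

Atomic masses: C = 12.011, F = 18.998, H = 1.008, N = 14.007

Molecular formula: C8H13FN2.
M = 8×12.011 + 1×18.998 + 13×1.008 + 2×14.007 = 156.20 g/mol.

156.20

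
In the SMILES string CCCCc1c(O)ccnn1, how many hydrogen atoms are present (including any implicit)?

Hydrogens are implicit in SMILES; fill each atom to its normal valence:
  3 × C: 2 H each → 6
  2 × C (aromatic): 1 H each → 2
  2 × C (aromatic): no H
  2 × N (aromatic): no H
  1 × C: 3 H
  1 × O: 1 H
  Total hydrogens = 12.

12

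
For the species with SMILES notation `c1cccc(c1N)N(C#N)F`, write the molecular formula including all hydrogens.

C7H6FN3

Heavy atoms from the SMILES: 7 C, 1 F, 3 N.
Implicit hydrogens by atom environment:
  4 × C (aromatic): 1 H each → 4
  2 × C (aromatic): no H
  2 × N: no H
  1 × C: no H
  1 × F: no H
  1 × N: 2 H
  Total hydrogens = 6.
Molecular formula: C7H6FN3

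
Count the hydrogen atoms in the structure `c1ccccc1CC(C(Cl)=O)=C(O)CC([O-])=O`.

Hydrogens are implicit in SMILES; fill each atom to its normal valence:
  5 × C (aromatic): 1 H each → 5
  4 × C: no H
  2 × C: 2 H each → 4
  2 × O: no H
  1 × C (aromatic): no H
  1 × Cl: no H
  1 × O: 1 H
  1 × O (charge -1): no H
  Total hydrogens = 10.

10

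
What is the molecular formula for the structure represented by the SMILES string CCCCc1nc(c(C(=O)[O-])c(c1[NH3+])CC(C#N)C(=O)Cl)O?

Heavy atoms from the SMILES: 14 C, 1 Cl, 3 N, 4 O.
Implicit hydrogens by atom environment:
  5 × C (aromatic): no H
  4 × C: 2 H each → 8
  3 × C: no H
  2 × O: no H
  1 × C: 3 H
  1 × C: 1 H
  1 × Cl: no H
  1 × N (charge +1): 3 H
  1 × N (aromatic): no H
  1 × N: no H
  1 × O: 1 H
  1 × O (charge -1): no H
  Total hydrogens = 16.
Molecular formula: C14H16ClN3O4

C14H16ClN3O4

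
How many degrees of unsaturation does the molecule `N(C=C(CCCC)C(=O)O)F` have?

2

Molecular formula from the SMILES: C7H12FNO2.
DoU = (2C + 2 + N − H − X)/2 = (2·7 + 2 + 1 − 12 − 1)/2 = 4/2 = 2.
(Structurally: 0 ring(s) + 2 π bond(s) = 2.)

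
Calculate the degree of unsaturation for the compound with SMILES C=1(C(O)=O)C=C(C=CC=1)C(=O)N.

6

Molecular formula from the SMILES: C8H7NO3.
DoU = (2C + 2 + N − H − X)/2 = (2·8 + 2 + 1 − 7 − 0)/2 = 12/2 = 6.
(Structurally: 1 ring(s) + 5 π bond(s) = 6.)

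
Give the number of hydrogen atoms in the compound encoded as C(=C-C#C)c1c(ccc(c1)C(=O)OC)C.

Hydrogens are implicit in SMILES; fill each atom to its normal valence:
  3 × C (aromatic): 1 H each → 3
  3 × C: 1 H each → 3
  3 × C (aromatic): no H
  2 × C: 3 H each → 6
  2 × C: no H
  2 × O: no H
  Total hydrogens = 12.

12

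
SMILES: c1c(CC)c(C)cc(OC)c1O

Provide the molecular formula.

Heavy atoms from the SMILES: 10 C, 2 O.
Implicit hydrogens by atom environment:
  4 × C (aromatic): no H
  3 × C: 3 H each → 9
  2 × C (aromatic): 1 H each → 2
  1 × C: 2 H
  1 × O: 1 H
  1 × O: no H
  Total hydrogens = 14.
Molecular formula: C10H14O2

C10H14O2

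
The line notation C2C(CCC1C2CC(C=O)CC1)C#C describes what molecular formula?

Heavy atoms from the SMILES: 13 C, 1 O.
Implicit hydrogens by atom environment:
  6 × C: 2 H each → 12
  6 × C: 1 H each → 6
  1 × C: no H
  1 × O: no H
  Total hydrogens = 18.
Molecular formula: C13H18O

C13H18O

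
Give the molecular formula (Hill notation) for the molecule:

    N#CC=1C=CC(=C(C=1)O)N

C7H6N2O

Heavy atoms from the SMILES: 7 C, 2 N, 1 O.
Implicit hydrogens by atom environment:
  3 × C (aromatic): 1 H each → 3
  3 × C (aromatic): no H
  1 × C: no H
  1 × N: 2 H
  1 × N: no H
  1 × O: 1 H
  Total hydrogens = 6.
Molecular formula: C7H6N2O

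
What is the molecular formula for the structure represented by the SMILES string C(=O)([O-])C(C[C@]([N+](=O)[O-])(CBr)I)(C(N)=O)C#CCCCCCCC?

C15H21BrIN2O5-

Heavy atoms from the SMILES: 1 Br, 15 C, 1 I, 2 N, 5 O.
Implicit hydrogens by atom environment:
  8 × C: 2 H each → 16
  6 × C: no H
  3 × O: no H
  2 × O (charge -1): no H
  1 × Br: no H
  1 × C: 3 H
  1 × I: no H
  1 × N: 2 H
  1 × N (charge +1): no H
  Total hydrogens = 21.
Net charge -1.
Molecular formula: C15H21BrIN2O5-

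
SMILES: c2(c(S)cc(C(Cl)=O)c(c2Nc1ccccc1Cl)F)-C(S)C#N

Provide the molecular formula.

Heavy atoms from the SMILES: 15 C, 2 Cl, 1 F, 2 N, 1 O, 2 S.
Implicit hydrogens by atom environment:
  7 × C (aromatic): no H
  5 × C (aromatic): 1 H each → 5
  2 × C: no H
  2 × Cl: no H
  2 × S: 1 H each → 2
  1 × C: 1 H
  1 × F: no H
  1 × N: 1 H
  1 × N: no H
  1 × O: no H
  Total hydrogens = 9.
Molecular formula: C15H9Cl2FN2OS2

C15H9Cl2FN2OS2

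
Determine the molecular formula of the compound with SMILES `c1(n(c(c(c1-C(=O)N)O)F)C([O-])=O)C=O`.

Heavy atoms from the SMILES: 7 C, 1 F, 2 N, 5 O.
Implicit hydrogens by atom environment:
  4 × C (aromatic): no H
  3 × O: no H
  2 × C: no H
  1 × C: 1 H
  1 × F: no H
  1 × N: 2 H
  1 × N (aromatic): no H
  1 × O: 1 H
  1 × O (charge -1): no H
  Total hydrogens = 4.
Net charge -1.
Molecular formula: C7H4FN2O5-

C7H4FN2O5-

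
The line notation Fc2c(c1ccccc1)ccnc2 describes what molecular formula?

Heavy atoms from the SMILES: 11 C, 1 F, 1 N.
Implicit hydrogens by atom environment:
  8 × C (aromatic): 1 H each → 8
  3 × C (aromatic): no H
  1 × F: no H
  1 × N (aromatic): no H
  Total hydrogens = 8.
Molecular formula: C11H8FN

C11H8FN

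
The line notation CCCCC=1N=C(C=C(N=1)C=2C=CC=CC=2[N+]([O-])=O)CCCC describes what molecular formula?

C18H23N3O2

Heavy atoms from the SMILES: 18 C, 3 N, 2 O.
Implicit hydrogens by atom environment:
  6 × C: 2 H each → 12
  5 × C (aromatic): 1 H each → 5
  5 × C (aromatic): no H
  2 × C: 3 H each → 6
  2 × N (aromatic): no H
  1 × N (charge +1): no H
  1 × O: no H
  1 × O (charge -1): no H
  Total hydrogens = 23.
Molecular formula: C18H23N3O2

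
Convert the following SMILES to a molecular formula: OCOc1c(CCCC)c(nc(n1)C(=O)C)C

Heavy atoms from the SMILES: 12 C, 2 N, 3 O.
Implicit hydrogens by atom environment:
  4 × C: 2 H each → 8
  4 × C (aromatic): no H
  3 × C: 3 H each → 9
  2 × N (aromatic): no H
  2 × O: no H
  1 × C: no H
  1 × O: 1 H
  Total hydrogens = 18.
Molecular formula: C12H18N2O3

C12H18N2O3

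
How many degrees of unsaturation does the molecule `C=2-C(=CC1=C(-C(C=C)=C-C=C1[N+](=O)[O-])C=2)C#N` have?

Molecular formula from the SMILES: C13H8N2O2.
DoU = (2C + 2 + N − H − X)/2 = (2·13 + 2 + 2 − 8 − 0)/2 = 22/2 = 11.
(Structurally: 2 ring(s) + 9 π bond(s) = 11.)

11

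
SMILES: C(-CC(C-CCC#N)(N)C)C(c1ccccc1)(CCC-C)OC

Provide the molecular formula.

Heavy atoms from the SMILES: 20 C, 2 N, 1 O.
Implicit hydrogens by atom environment:
  8 × C: 2 H each → 16
  5 × C (aromatic): 1 H each → 5
  3 × C: 3 H each → 9
  3 × C: no H
  1 × C (aromatic): no H
  1 × N: 2 H
  1 × N: no H
  1 × O: no H
  Total hydrogens = 32.
Molecular formula: C20H32N2O

C20H32N2O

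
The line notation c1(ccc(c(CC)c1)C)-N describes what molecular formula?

C9H13N

Heavy atoms from the SMILES: 9 C, 1 N.
Implicit hydrogens by atom environment:
  3 × C (aromatic): 1 H each → 3
  3 × C (aromatic): no H
  2 × C: 3 H each → 6
  1 × C: 2 H
  1 × N: 2 H
  Total hydrogens = 13.
Molecular formula: C9H13N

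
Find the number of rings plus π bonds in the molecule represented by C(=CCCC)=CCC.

Molecular formula from the SMILES: C8H14.
DoU = (2C + 2 + N − H − X)/2 = (2·8 + 2 + 0 − 14 − 0)/2 = 4/2 = 2.
(Structurally: 0 ring(s) + 2 π bond(s) = 2.)

2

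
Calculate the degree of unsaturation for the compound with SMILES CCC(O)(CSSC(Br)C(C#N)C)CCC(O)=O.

Molecular formula from the SMILES: C11H18BrNO3S2.
DoU = (2C + 2 + N − H − X)/2 = (2·11 + 2 + 1 − 18 − 1)/2 = 6/2 = 3.
(Structurally: 0 ring(s) + 3 π bond(s) = 3.)

3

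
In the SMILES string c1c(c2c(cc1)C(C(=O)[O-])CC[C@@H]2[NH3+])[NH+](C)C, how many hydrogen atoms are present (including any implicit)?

19

Hydrogens are implicit in SMILES; fill each atom to its normal valence:
  3 × C (aromatic): 1 H each → 3
  3 × C (aromatic): no H
  2 × C: 3 H each → 6
  2 × C: 2 H each → 4
  2 × C: 1 H each → 2
  1 × C: no H
  1 × N (charge +1): 3 H
  1 × N (charge +1): 1 H
  1 × O: no H
  1 × O (charge -1): no H
  Total hydrogens = 19.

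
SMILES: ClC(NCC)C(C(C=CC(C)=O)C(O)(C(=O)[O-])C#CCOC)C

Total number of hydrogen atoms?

23

Hydrogens are implicit in SMILES; fill each atom to its normal valence:
  5 × C: 1 H each → 5
  5 × C: no H
  4 × C: 3 H each → 12
  3 × O: no H
  2 × C: 2 H each → 4
  1 × Cl: no H
  1 × N: 1 H
  1 × O: 1 H
  1 × O (charge -1): no H
  Total hydrogens = 23.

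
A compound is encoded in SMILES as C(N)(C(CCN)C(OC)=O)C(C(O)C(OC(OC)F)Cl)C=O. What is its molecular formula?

C12H22ClFN2O6

Heavy atoms from the SMILES: 12 C, 1 Cl, 1 F, 2 N, 6 O.
Implicit hydrogens by atom environment:
  7 × C: 1 H each → 7
  5 × O: no H
  2 × C: 3 H each → 6
  2 × C: 2 H each → 4
  2 × N: 2 H each → 4
  1 × C: no H
  1 × Cl: no H
  1 × F: no H
  1 × O: 1 H
  Total hydrogens = 22.
Molecular formula: C12H22ClFN2O6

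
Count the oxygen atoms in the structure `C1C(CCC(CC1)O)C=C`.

1

The symbol for oxygen appears 1 time in the SMILES.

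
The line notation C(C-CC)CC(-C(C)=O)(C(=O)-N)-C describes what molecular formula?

C10H19NO2

Heavy atoms from the SMILES: 10 C, 1 N, 2 O.
Implicit hydrogens by atom environment:
  4 × C: 2 H each → 8
  3 × C: 3 H each → 9
  3 × C: no H
  2 × O: no H
  1 × N: 2 H
  Total hydrogens = 19.
Molecular formula: C10H19NO2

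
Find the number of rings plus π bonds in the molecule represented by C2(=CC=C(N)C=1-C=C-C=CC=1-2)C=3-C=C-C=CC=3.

11

Molecular formula from the SMILES: C16H13N.
DoU = (2C + 2 + N − H − X)/2 = (2·16 + 2 + 1 − 13 − 0)/2 = 22/2 = 11.
(Structurally: 3 ring(s) + 8 π bond(s) = 11.)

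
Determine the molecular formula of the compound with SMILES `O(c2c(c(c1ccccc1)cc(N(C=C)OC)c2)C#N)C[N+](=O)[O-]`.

Heavy atoms from the SMILES: 17 C, 3 N, 4 O.
Implicit hydrogens by atom environment:
  7 × C (aromatic): 1 H each → 7
  5 × C (aromatic): no H
  3 × O: no H
  2 × C: 2 H each → 4
  2 × N: no H
  1 × C: 3 H
  1 × C: 1 H
  1 × C: no H
  1 × N (charge +1): no H
  1 × O (charge -1): no H
  Total hydrogens = 15.
Molecular formula: C17H15N3O4

C17H15N3O4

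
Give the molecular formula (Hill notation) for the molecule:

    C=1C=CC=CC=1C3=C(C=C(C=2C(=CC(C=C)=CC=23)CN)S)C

Heavy atoms from the SMILES: 20 C, 1 N, 1 S.
Implicit hydrogens by atom environment:
  8 × C (aromatic): 1 H each → 8
  8 × C (aromatic): no H
  2 × C: 2 H each → 4
  1 × C: 3 H
  1 × C: 1 H
  1 × N: 2 H
  1 × S: 1 H
  Total hydrogens = 19.
Molecular formula: C20H19NS

C20H19NS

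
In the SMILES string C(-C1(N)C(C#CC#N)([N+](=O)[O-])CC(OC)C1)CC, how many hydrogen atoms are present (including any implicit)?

17

Hydrogens are implicit in SMILES; fill each atom to its normal valence:
  5 × C: no H
  4 × C: 2 H each → 8
  2 × C: 3 H each → 6
  2 × O: no H
  1 × C: 1 H
  1 × N: 2 H
  1 × N (charge +1): no H
  1 × N: no H
  1 × O (charge -1): no H
  Total hydrogens = 17.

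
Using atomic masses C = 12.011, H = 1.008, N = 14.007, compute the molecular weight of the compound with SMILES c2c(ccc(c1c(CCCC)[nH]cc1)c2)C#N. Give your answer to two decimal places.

224.31

Molecular formula: C15H16N2.
M = 15×12.011 + 16×1.008 + 2×14.007 = 224.31 g/mol.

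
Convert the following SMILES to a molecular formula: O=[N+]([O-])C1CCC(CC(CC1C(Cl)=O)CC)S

Heavy atoms from the SMILES: 11 C, 1 Cl, 1 N, 3 O, 1 S.
Implicit hydrogens by atom environment:
  5 × C: 2 H each → 10
  4 × C: 1 H each → 4
  2 × O: no H
  1 × C: 3 H
  1 × C: no H
  1 × Cl: no H
  1 × N (charge +1): no H
  1 × O (charge -1): no H
  1 × S: 1 H
  Total hydrogens = 18.
Molecular formula: C11H18ClNO3S

C11H18ClNO3S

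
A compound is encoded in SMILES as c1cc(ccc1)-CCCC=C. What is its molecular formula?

C11H14

Heavy atoms from the SMILES: 11 C.
Implicit hydrogens by atom environment:
  5 × C (aromatic): 1 H each → 5
  4 × C: 2 H each → 8
  1 × C: 1 H
  1 × C (aromatic): no H
  Total hydrogens = 14.
Molecular formula: C11H14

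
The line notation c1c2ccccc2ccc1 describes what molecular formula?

C10H8

Heavy atoms from the SMILES: 10 C.
Implicit hydrogens by atom environment:
  8 × C (aromatic): 1 H each → 8
  2 × C (aromatic): no H
  Total hydrogens = 8.
Molecular formula: C10H8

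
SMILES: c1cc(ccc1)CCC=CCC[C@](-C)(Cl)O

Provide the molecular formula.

C14H19ClO

Heavy atoms from the SMILES: 14 C, 1 Cl, 1 O.
Implicit hydrogens by atom environment:
  5 × C (aromatic): 1 H each → 5
  4 × C: 2 H each → 8
  2 × C: 1 H each → 2
  1 × C: 3 H
  1 × C: no H
  1 × C (aromatic): no H
  1 × Cl: no H
  1 × O: 1 H
  Total hydrogens = 19.
Molecular formula: C14H19ClO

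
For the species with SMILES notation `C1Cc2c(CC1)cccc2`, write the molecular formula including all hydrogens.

C10H12

Heavy atoms from the SMILES: 10 C.
Implicit hydrogens by atom environment:
  4 × C: 2 H each → 8
  4 × C (aromatic): 1 H each → 4
  2 × C (aromatic): no H
  Total hydrogens = 12.
Molecular formula: C10H12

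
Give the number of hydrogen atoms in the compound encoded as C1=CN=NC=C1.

4

Hydrogens are implicit in SMILES; fill each atom to its normal valence:
  4 × C (aromatic): 1 H each → 4
  2 × N (aromatic): no H
  Total hydrogens = 4.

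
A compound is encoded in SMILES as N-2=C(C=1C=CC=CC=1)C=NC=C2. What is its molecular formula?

Heavy atoms from the SMILES: 10 C, 2 N.
Implicit hydrogens by atom environment:
  8 × C (aromatic): 1 H each → 8
  2 × C (aromatic): no H
  2 × N (aromatic): no H
  Total hydrogens = 8.
Molecular formula: C10H8N2

C10H8N2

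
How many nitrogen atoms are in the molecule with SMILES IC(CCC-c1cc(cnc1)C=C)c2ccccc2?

The symbol for nitrogen appears 1 time in the SMILES.

1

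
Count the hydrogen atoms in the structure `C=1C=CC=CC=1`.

Hydrogens are implicit in SMILES; fill each atom to its normal valence:
  6 × C (aromatic): 1 H each → 6
  Total hydrogens = 6.

6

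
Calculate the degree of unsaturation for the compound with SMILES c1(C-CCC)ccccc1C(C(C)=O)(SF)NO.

5

Molecular formula from the SMILES: C13H18FNO2S.
DoU = (2C + 2 + N − H − X)/2 = (2·13 + 2 + 1 − 18 − 1)/2 = 10/2 = 5.
(Structurally: 1 ring(s) + 4 π bond(s) = 5.)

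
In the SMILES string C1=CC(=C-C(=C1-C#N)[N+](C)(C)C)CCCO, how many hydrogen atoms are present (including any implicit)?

Hydrogens are implicit in SMILES; fill each atom to its normal valence:
  3 × C: 3 H each → 9
  3 × C: 2 H each → 6
  3 × C (aromatic): 1 H each → 3
  3 × C (aromatic): no H
  1 × C: no H
  1 × N: no H
  1 × N (charge +1): no H
  1 × O: 1 H
  Total hydrogens = 19.

19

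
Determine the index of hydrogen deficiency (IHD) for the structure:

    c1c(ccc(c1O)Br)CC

4

Molecular formula from the SMILES: C8H9BrO.
DoU = (2C + 2 + N − H − X)/2 = (2·8 + 2 + 0 − 9 − 1)/2 = 8/2 = 4.
(Structurally: 1 ring(s) + 3 π bond(s) = 4.)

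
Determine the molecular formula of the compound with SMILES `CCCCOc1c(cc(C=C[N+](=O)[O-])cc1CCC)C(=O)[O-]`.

Heavy atoms from the SMILES: 16 C, 1 N, 5 O.
Implicit hydrogens by atom environment:
  5 × C: 2 H each → 10
  4 × C (aromatic): no H
  3 × O: no H
  2 × C: 3 H each → 6
  2 × C (aromatic): 1 H each → 2
  2 × C: 1 H each → 2
  2 × O (charge -1): no H
  1 × C: no H
  1 × N (charge +1): no H
  Total hydrogens = 20.
Net charge -1.
Molecular formula: C16H20NO5-

C16H20NO5-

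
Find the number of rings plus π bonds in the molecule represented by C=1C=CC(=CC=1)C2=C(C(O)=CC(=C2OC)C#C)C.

10

Molecular formula from the SMILES: C16H14O2.
DoU = (2C + 2 + N − H − X)/2 = (2·16 + 2 + 0 − 14 − 0)/2 = 20/2 = 10.
(Structurally: 2 ring(s) + 8 π bond(s) = 10.)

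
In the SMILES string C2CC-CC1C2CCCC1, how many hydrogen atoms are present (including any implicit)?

18

Hydrogens are implicit in SMILES; fill each atom to its normal valence:
  8 × C: 2 H each → 16
  2 × C: 1 H each → 2
  Total hydrogens = 18.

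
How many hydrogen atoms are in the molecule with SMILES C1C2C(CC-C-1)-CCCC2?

18

Hydrogens are implicit in SMILES; fill each atom to its normal valence:
  8 × C: 2 H each → 16
  2 × C: 1 H each → 2
  Total hydrogens = 18.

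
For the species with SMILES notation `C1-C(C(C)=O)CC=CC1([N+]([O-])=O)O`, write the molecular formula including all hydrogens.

Heavy atoms from the SMILES: 8 C, 1 N, 4 O.
Implicit hydrogens by atom environment:
  3 × C: 1 H each → 3
  2 × C: 2 H each → 4
  2 × C: no H
  2 × O: no H
  1 × C: 3 H
  1 × N (charge +1): no H
  1 × O: 1 H
  1 × O (charge -1): no H
  Total hydrogens = 11.
Molecular formula: C8H11NO4

C8H11NO4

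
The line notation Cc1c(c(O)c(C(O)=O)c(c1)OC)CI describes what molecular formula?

Heavy atoms from the SMILES: 10 C, 1 I, 4 O.
Implicit hydrogens by atom environment:
  5 × C (aromatic): no H
  2 × C: 3 H each → 6
  2 × O: 1 H each → 2
  2 × O: no H
  1 × C: 2 H
  1 × C (aromatic): 1 H
  1 × C: no H
  1 × I: no H
  Total hydrogens = 11.
Molecular formula: C10H11IO4

C10H11IO4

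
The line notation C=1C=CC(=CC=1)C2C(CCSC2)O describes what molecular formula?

C11H14OS

Heavy atoms from the SMILES: 11 C, 1 O, 1 S.
Implicit hydrogens by atom environment:
  5 × C (aromatic): 1 H each → 5
  3 × C: 2 H each → 6
  2 × C: 1 H each → 2
  1 × C (aromatic): no H
  1 × O: 1 H
  1 × S: no H
  Total hydrogens = 14.
Molecular formula: C11H14OS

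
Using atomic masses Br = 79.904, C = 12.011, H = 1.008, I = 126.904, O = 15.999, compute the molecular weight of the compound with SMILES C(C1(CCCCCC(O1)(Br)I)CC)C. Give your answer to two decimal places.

Molecular formula: C11H20BrIO.
M = 1×79.904 + 11×12.011 + 20×1.008 + 1×126.904 + 1×15.999 = 375.09 g/mol.

375.09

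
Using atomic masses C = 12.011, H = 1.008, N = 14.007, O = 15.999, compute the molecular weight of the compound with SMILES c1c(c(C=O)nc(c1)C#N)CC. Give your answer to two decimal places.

160.18

Molecular formula: C9H8N2O.
M = 9×12.011 + 8×1.008 + 2×14.007 + 1×15.999 = 160.18 g/mol.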